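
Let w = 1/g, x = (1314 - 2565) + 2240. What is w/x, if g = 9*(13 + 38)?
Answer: 1/453951 ≈ 2.2029e-6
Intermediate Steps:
g = 459 (g = 9*51 = 459)
x = 989 (x = -1251 + 2240 = 989)
w = 1/459 ≈ 0.0021787
w/x = (1/459)/989 = (1/459)*(1/989) = 1/453951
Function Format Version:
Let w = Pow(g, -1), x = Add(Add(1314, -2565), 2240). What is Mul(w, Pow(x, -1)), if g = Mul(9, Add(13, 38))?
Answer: Rational(1, 453951) ≈ 2.2029e-6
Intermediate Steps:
g = 459 (g = Mul(9, 51) = 459)
x = 989 (x = Add(-1251, 2240) = 989)
w = Rational(1, 459) (w = Pow(459, -1) = Rational(1, 459) ≈ 0.0021787)
Mul(w, Pow(x, -1)) = Mul(Rational(1, 459), Pow(989, -1)) = Mul(Rational(1, 459), Rational(1, 989)) = Rational(1, 453951)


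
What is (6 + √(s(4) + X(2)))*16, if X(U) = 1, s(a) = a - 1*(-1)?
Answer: 96 + 16*√6 ≈ 135.19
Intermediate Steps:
s(a) = 1 + a (s(a) = a + 1 = 1 + a)
(6 + √(s(4) + X(2)))*16 = (6 + √((1 + 4) + 1))*16 = (6 + √(5 + 1))*16 = (6 + √6)*16 = 96 + 16*√6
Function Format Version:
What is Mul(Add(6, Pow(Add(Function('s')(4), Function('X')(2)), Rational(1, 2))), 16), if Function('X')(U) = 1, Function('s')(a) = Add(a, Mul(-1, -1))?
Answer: Add(96, Mul(16, Pow(6, Rational(1, 2)))) ≈ 135.19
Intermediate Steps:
Function('s')(a) = Add(1, a) (Function('s')(a) = Add(a, 1) = Add(1, a))
Mul(Add(6, Pow(Add(Function('s')(4), Function('X')(2)), Rational(1, 2))), 16) = Mul(Add(6, Pow(Add(Add(1, 4), 1), Rational(1, 2))), 16) = Mul(Add(6, Pow(Add(5, 1), Rational(1, 2))), 16) = Mul(Add(6, Pow(6, Rational(1, 2))), 16) = Add(96, Mul(16, Pow(6, Rational(1, 2))))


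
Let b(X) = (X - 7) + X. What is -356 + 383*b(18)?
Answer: 10751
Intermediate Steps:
b(X) = -7 + 2*X (b(X) = (-7 + X) + X = -7 + 2*X)
-356 + 383*b(18) = -356 + 383*(-7 + 2*18) = -356 + 383*(-7 + 36) = -356 + 383*29 = -356 + 11107 = 10751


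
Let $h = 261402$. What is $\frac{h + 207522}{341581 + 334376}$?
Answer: $\frac{156308}{225319} \approx 0.69372$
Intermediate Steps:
$\frac{h + 207522}{341581 + 334376} = \frac{261402 + 207522}{341581 + 334376} = \frac{468924}{675957} = 468924 \cdot \frac{1}{675957} = \frac{156308}{225319}$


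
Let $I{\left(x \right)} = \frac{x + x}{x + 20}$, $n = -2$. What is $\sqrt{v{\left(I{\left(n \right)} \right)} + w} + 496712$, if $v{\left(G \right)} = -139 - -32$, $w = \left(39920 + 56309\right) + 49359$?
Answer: $496712 + 7 \sqrt{2969} \approx 4.9709 \cdot 10^{5}$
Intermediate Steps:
$w = 145588$ ($w = 96229 + 49359 = 145588$)
$I{\left(x \right)} = \frac{2 x}{20 + x}$
$v{\left(G \right)} = -107$ ($v{\left(G \right)} = -139 + 32 = -107$)
$\sqrt{v{\left(I{\left(n \right)} \right)} + w} + 496712 = \sqrt{-107 + 145588} + 496712 = \sqrt{145481} + 496712 = 7 \sqrt{2969} + 496712 = 496712 + 7 \sqrt{2969}$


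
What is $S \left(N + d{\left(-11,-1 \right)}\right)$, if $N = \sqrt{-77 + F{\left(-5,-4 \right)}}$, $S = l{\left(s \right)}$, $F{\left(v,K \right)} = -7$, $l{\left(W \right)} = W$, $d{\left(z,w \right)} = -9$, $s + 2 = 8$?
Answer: $-54 + 12 i \sqrt{21} \approx -54.0 + 54.991 i$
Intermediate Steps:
$s = 6$ ($s = -2 + 8 = 6$)
$S = 6$
$N = 2 i \sqrt{21}$ ($N = \sqrt{-77 - 7} = \sqrt{-84} = 2 i \sqrt{21} \approx 9.1651 i$)
$S \left(N + d{\left(-11,-1 \right)}\right) = 6 \left(2 i \sqrt{21} - 9\right) = 6 \left(-9 + 2 i \sqrt{21}\right) = -54 + 12 i \sqrt{21}$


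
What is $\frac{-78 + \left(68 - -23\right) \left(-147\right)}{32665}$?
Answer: $- \frac{2691}{6533} \approx -0.41191$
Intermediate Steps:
$\frac{-78 + \left(68 - -23\right) \left(-147\right)}{32665} = \left(-78 + \left(68 + 23\right) \left(-147\right)\right) \frac{1}{32665} = \left(-78 + 91 \left(-147\right)\right) \frac{1}{32665} = \left(-78 - 13377\right) \frac{1}{32665} = \left(-13455\right) \frac{1}{32665} = - \frac{2691}{6533}$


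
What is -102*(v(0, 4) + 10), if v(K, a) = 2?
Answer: -1224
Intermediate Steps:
-102*(v(0, 4) + 10) = -102*(2 + 10) = -102*12 = -1224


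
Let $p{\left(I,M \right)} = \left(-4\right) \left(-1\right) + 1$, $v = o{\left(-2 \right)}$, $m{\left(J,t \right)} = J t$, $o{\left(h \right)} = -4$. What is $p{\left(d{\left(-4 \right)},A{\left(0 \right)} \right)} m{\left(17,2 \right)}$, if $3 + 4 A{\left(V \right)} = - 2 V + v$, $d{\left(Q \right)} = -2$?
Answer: $170$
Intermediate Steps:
$v = -4$
$A{\left(V \right)} = - \frac{7}{4} - \frac{V}{2}$ ($A{\left(V \right)} = - \frac{3}{4} + \frac{- 2 V - 4}{4} = - \frac{3}{4} + \frac{-4 - 2 V}{4} = - \frac{3}{4} - \left(1 + \frac{V}{2}\right) = - \frac{7}{4} - \frac{V}{2}$)
$p{\left(I,M \right)} = 5$ ($p{\left(I,M \right)} = 4 + 1 = 5$)
$p{\left(d{\left(-4 \right)},A{\left(0 \right)} \right)} m{\left(17,2 \right)} = 5 \cdot 17 \cdot 2 = 5 \cdot 34 = 170$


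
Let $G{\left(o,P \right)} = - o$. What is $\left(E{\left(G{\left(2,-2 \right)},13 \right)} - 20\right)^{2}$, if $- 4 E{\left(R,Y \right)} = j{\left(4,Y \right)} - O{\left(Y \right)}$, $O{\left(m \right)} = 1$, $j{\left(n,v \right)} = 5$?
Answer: $441$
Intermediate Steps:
$E{\left(R,Y \right)} = -1$ ($E{\left(R,Y \right)} = - \frac{5 - 1}{4} = \left(- \frac{1}{4}\right) 4 = -1$)
$\left(E{\left(G{\left(2,-2 \right)},13 \right)} - 20\right)^{2} = \left(-1 - 20\right)^{2} = \left(-21\right)^{2} = 441$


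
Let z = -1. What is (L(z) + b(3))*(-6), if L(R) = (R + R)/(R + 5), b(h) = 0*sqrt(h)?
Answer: 3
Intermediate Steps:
b(h) = 0
L(R) = 2*R/(5 + R) (L(R) = (2*R)/(5 + R) = 2*R/(5 + R))
(L(z) + b(3))*(-6) = (2*(-1)/(5 - 1) + 0)*(-6) = (2*(-1)/4 + 0)*(-6) = (2*(-1)*(1/4) + 0)*(-6) = (-1/2 + 0)*(-6) = -1/2*(-6) = 3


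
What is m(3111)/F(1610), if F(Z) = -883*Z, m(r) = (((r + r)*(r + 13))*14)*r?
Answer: -60470149608/101545 ≈ -5.9550e+5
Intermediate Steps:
m(r) = 28*r²*(13 + r) (m(r) = (((2*r)*(13 + r))*14)*r = ((2*r*(13 + r))*14)*r = (28*r*(13 + r))*r = 28*r²*(13 + r))
m(3111)/F(1610) = (28*3111²*(13 + 3111))/((-883*1610)) = (28*9678321*3124)/(-1421630) = 846582094512*(-1/1421630) = -60470149608/101545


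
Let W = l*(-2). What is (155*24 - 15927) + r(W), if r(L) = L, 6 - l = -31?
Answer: -12281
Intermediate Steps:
l = 37 (l = 6 - 1*(-31) = 6 + 31 = 37)
W = -74 (W = 37*(-2) = -74)
(155*24 - 15927) + r(W) = (155*24 - 15927) - 74 = (3720 - 15927) - 74 = -12207 - 74 = -12281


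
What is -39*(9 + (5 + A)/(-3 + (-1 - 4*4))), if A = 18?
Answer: -6123/20 ≈ -306.15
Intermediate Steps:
-39*(9 + (5 + A)/(-3 + (-1 - 4*4))) = -39*(9 + (5 + 18)/(-3 + (-1 - 4*4))) = -39*(9 + 23/(-3 + (-1 - 16))) = -39*(9 + 23/(-3 - 17)) = -39*(9 + 23/(-20)) = -39*(9 + 23*(-1/20)) = -39*(9 - 23/20) = -39*157/20 = -6123/20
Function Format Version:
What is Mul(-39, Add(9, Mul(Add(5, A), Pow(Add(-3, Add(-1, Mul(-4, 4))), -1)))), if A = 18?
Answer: Rational(-6123, 20) ≈ -306.15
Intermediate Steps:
Mul(-39, Add(9, Mul(Add(5, A), Pow(Add(-3, Add(-1, Mul(-4, 4))), -1)))) = Mul(-39, Add(9, Mul(Add(5, 18), Pow(Add(-3, Add(-1, Mul(-4, 4))), -1)))) = Mul(-39, Add(9, Mul(23, Pow(Add(-3, Add(-1, -16)), -1)))) = Mul(-39, Add(9, Mul(23, Pow(Add(-3, -17), -1)))) = Mul(-39, Add(9, Mul(23, Pow(-20, -1)))) = Mul(-39, Add(9, Mul(23, Rational(-1, 20)))) = Mul(-39, Add(9, Rational(-23, 20))) = Mul(-39, Rational(157, 20)) = Rational(-6123, 20)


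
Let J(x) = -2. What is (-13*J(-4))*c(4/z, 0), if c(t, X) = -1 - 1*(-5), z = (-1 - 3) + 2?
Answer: 104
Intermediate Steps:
z = -2 (z = -4 + 2 = -2)
c(t, X) = 4 (c(t, X) = -1 + 5 = 4)
(-13*J(-4))*c(4/z, 0) = -13*(-2)*4 = 26*4 = 104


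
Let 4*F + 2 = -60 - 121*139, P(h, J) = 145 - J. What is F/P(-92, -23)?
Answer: -5627/224 ≈ -25.121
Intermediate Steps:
F = -16881/4 (F = -½ + (-60 - 121*139)/4 = -½ + (-60 - 16819)/4 = -½ + (¼)*(-16879) = -½ - 16879/4 = -16881/4 ≈ -4220.3)
F/P(-92, -23) = -16881/(4*(145 - 1*(-23))) = -16881/(4*(145 + 23)) = -16881/4/168 = -16881/4*1/168 = -5627/224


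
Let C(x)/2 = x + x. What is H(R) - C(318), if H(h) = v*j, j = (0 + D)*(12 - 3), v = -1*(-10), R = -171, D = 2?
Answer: -1092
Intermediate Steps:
C(x) = 4*x (C(x) = 2*(x + x) = 2*(2*x) = 4*x)
v = 10
j = 18 (j = (0 + 2)*(12 - 3) = 2*9 = 18)
H(h) = 180 (H(h) = 10*18 = 180)
H(R) - C(318) = 180 - 4*318 = 180 - 1*1272 = 180 - 1272 = -1092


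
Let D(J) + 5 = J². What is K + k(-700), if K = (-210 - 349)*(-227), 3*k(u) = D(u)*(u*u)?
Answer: 240097930679/3 ≈ 8.0033e+10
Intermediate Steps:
D(J) = -5 + J²
k(u) = u²*(-5 + u²)/3 (k(u) = ((-5 + u²)*(u*u))/3 = ((-5 + u²)*u²)/3 = (u²*(-5 + u²))/3 = u²*(-5 + u²)/3)
K = 126893 (K = -559*(-227) = 126893)
K + k(-700) = 126893 + (⅓)*(-700)²*(-5 + (-700)²) = 126893 + (⅓)*490000*(-5 + 490000) = 126893 + (⅓)*490000*489995 = 126893 + 240097550000/3 = 240097930679/3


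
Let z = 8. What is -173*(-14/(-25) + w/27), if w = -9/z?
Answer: -53803/600 ≈ -89.672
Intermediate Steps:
w = -9/8 ≈ -1.1250
-173*(-14/(-25) + w/27) = -173*(-14/(-25) - 9/8/27) = -173*(-14*(-1/25) - 9/8*1/27) = -173*(14/25 - 1/24) = -173*311/600 = -1*53803/600 = -53803/600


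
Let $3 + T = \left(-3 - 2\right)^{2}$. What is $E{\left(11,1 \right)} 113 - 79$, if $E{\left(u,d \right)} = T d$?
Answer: $2407$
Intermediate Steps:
$T = 22$ ($T = -3 + \left(-3 - 2\right)^{2} = -3 + \left(-5\right)^{2} = -3 + 25 = 22$)
$E{\left(u,d \right)} = 22 d$
$E{\left(11,1 \right)} 113 - 79 = 22 \cdot 1 \cdot 113 - 79 = 22 \cdot 113 - 79 = 2486 - 79 = 2407$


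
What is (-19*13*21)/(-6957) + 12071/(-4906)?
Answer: -19510175/11377014 ≈ -1.7149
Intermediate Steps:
(-19*13*21)/(-6957) + 12071/(-4906) = -247*21*(-1/6957) + 12071*(-1/4906) = -5187*(-1/6957) - 12071/4906 = 1729/2319 - 12071/4906 = -19510175/11377014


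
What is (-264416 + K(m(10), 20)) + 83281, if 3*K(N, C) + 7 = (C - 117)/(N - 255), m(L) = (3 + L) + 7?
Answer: -42567241/235 ≈ -1.8114e+5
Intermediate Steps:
m(L) = 10 + L
K(N, C) = -7/3 + (-117 + C)/(3*(-255 + N)) (K(N, C) = -7/3 + ((C - 117)/(N - 255))/3 = -7/3 + ((-117 + C)/(-255 + N))/3 = -7/3 + (-117 + C)/(3*(-255 + N)))
(-264416 + K(m(10), 20)) + 83281 = (-264416 + (1668 + 20 - 7*(10 + 10))/(3*(-255 + (10 + 10)))) + 83281 = (-264416 + (1668 + 20 - 7*20)/(3*(-255 + 20))) + 83281 = (-264416 + (⅓)*(1668 + 20 - 140)/(-235)) + 83281 = (-264416 + (⅓)*(-1/235)*1548) + 83281 = (-264416 - 516/235) + 83281 = -62138276/235 + 83281 = -42567241/235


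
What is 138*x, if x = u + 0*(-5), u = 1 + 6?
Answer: 966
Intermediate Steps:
u = 7
x = 7 (x = 7 + 0*(-5) = 7 + 0 = 7)
138*x = 138*7 = 966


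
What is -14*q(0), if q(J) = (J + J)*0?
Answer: 0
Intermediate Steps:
q(J) = 0 (q(J) = (2*J)*0 = 0)
-14*q(0) = -14*0 = 0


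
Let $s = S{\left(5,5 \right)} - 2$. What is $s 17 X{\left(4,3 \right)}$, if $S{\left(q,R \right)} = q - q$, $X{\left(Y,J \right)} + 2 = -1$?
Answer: $102$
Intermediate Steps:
$X{\left(Y,J \right)} = -3$ ($X{\left(Y,J \right)} = -2 - 1 = -3$)
$S{\left(q,R \right)} = 0$
$s = -2$ ($s = 0 - 2 = -2$)
$s 17 X{\left(4,3 \right)} = \left(-2\right) 17 \left(-3\right) = \left(-34\right) \left(-3\right) = 102$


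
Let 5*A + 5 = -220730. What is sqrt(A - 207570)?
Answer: I*sqrt(251717) ≈ 501.71*I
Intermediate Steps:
A = -44147 (A = -1 + (1/5)*(-220730) = -1 - 44146 = -44147)
sqrt(A - 207570) = sqrt(-44147 - 207570) = sqrt(-251717) = I*sqrt(251717)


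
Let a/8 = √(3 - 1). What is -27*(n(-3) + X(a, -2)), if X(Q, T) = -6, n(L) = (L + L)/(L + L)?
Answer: 135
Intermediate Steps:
a = 8*√2 (a = 8*√(3 - 1) = 8*√2 ≈ 11.314)
n(L) = 1 (n(L) = (2*L)/((2*L)) = (2*L)*(1/(2*L)) = 1)
-27*(n(-3) + X(a, -2)) = -27*(1 - 6) = -27*(-5) = 135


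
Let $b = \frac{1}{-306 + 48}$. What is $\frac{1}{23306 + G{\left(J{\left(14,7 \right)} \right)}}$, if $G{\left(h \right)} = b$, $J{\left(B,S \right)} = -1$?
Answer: $\frac{258}{6012947} \approx 4.2907 \cdot 10^{-5}$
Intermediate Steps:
$b = - \frac{1}{258}$ ($b = \frac{1}{-258} = - \frac{1}{258} \approx -0.003876$)
$G{\left(h \right)} = - \frac{1}{258}$
$\frac{1}{23306 + G{\left(J{\left(14,7 \right)} \right)}} = \frac{1}{23306 - \frac{1}{258}} = \frac{1}{\frac{6012947}{258}} = \frac{258}{6012947}$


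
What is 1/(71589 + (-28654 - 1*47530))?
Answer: -1/4595 ≈ -0.00021763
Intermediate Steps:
1/(71589 + (-28654 - 1*47530)) = 1/(71589 + (-28654 - 47530)) = 1/(71589 - 76184) = 1/(-4595) = -1/4595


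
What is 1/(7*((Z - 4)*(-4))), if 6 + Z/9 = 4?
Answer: 1/616 ≈ 0.0016234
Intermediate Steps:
Z = -18 (Z = -54 + 9*4 = -54 + 36 = -18)
1/(7*((Z - 4)*(-4))) = 1/(7*((-18 - 4)*(-4))) = 1/(7*(-22*(-4))) = 1/(7*88) = 1/616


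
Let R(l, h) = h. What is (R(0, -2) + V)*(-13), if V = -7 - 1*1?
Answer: 130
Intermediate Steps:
V = -8 (V = -7 - 1 = -8)
(R(0, -2) + V)*(-13) = (-2 - 8)*(-13) = -10*(-13) = 130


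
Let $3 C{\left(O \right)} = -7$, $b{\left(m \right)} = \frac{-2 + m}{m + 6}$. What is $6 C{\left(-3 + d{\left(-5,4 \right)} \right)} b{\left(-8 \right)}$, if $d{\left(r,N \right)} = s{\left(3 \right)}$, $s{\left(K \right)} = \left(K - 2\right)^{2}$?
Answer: $-70$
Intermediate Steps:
$s{\left(K \right)} = \left(-2 + K\right)^{2}$
$d{\left(r,N \right)} = 1$ ($d{\left(r,N \right)} = \left(-2 + 3\right)^{2} = 1^{2} = 1$)
$b{\left(m \right)} = \frac{-2 + m}{6 + m}$
$C{\left(O \right)} = - \frac{7}{3}$ ($C{\left(O \right)} = \frac{1}{3} \left(-7\right) = - \frac{7}{3}$)
$6 C{\left(-3 + d{\left(-5,4 \right)} \right)} b{\left(-8 \right)} = 6 \left(- \frac{7}{3}\right) \frac{-2 - 8}{6 - 8} = - 14 \frac{1}{-2} \left(-10\right) = - 14 \left(\left(- \frac{1}{2}\right) \left(-10\right)\right) = \left(-14\right) 5 = -70$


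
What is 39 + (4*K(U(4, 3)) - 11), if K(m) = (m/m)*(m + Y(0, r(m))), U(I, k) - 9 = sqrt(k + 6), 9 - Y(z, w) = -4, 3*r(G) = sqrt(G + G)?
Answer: 128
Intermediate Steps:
r(G) = sqrt(2)*sqrt(G)/3 (r(G) = sqrt(G + G)/3 = sqrt(2*G)/3 = (sqrt(2)*sqrt(G))/3 = sqrt(2)*sqrt(G)/3)
Y(z, w) = 13 (Y(z, w) = 9 - 1*(-4) = 9 + 4 = 13)
U(I, k) = 9 + sqrt(6 + k) (U(I, k) = 9 + sqrt(k + 6) = 9 + sqrt(6 + k))
K(m) = 13 + m (K(m) = (m/m)*(m + 13) = 1*(13 + m) = 13 + m)
39 + (4*K(U(4, 3)) - 11) = 39 + (4*(13 + (9 + sqrt(6 + 3))) - 11) = 39 + (4*(13 + (9 + sqrt(9))) - 11) = 39 + (4*(13 + (9 + 3)) - 11) = 39 + (4*(13 + 12) - 11) = 39 + (4*25 - 11) = 39 + (100 - 11) = 39 + 89 = 128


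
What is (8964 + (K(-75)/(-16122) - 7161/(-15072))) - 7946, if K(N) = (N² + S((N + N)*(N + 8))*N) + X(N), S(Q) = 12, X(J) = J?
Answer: 13744999053/13499488 ≈ 1018.2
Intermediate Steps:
K(N) = N² + 13*N (K(N) = (N² + 12*N) + N = N² + 13*N)
(8964 + (K(-75)/(-16122) - 7161/(-15072))) - 7946 = (8964 + (-75*(13 - 75)/(-16122) - 7161/(-15072))) - 7946 = (8964 + (-75*(-62)*(-1/16122) - 7161*(-1/15072))) - 7946 = (8964 + (4650*(-1/16122) + 2387/5024)) - 7946 = (8964 + (-775/2687 + 2387/5024)) - 7946 = (8964 + 2520269/13499488) - 7946 = 121011930701/13499488 - 7946 = 13744999053/13499488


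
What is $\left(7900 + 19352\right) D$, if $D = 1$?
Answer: $27252$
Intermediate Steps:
$\left(7900 + 19352\right) D = \left(7900 + 19352\right) 1 = 27252 \cdot 1 = 27252$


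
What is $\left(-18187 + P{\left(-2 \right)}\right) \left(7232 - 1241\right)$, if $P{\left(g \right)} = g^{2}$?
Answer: $-108934353$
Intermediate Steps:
$\left(-18187 + P{\left(-2 \right)}\right) \left(7232 - 1241\right) = \left(-18187 + \left(-2\right)^{2}\right) \left(7232 - 1241\right) = \left(-18187 + 4\right) 5991 = \left(-18183\right) 5991 = -108934353$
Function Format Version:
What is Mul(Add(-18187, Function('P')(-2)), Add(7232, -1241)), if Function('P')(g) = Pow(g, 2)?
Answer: -108934353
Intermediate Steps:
Mul(Add(-18187, Function('P')(-2)), Add(7232, -1241)) = Mul(Add(-18187, Pow(-2, 2)), Add(7232, -1241)) = Mul(Add(-18187, 4), 5991) = Mul(-18183, 5991) = -108934353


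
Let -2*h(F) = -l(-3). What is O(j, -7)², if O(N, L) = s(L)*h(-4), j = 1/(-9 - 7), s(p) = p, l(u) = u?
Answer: 441/4 ≈ 110.25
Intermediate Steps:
j = -1/16 (j = 1/(-16) = -1/16 ≈ -0.062500)
h(F) = -3/2 (h(F) = -(-1)*(-3)/2 = -½*3 = -3/2)
O(N, L) = -3*L/2 (O(N, L) = L*(-3/2) = -3*L/2)
O(j, -7)² = (-3/2*(-7))² = (21/2)² = 441/4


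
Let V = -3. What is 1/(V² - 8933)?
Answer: -1/8924 ≈ -0.00011206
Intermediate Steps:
1/(V² - 8933) = 1/((-3)² - 8933) = 1/(9 - 8933) = 1/(-8924) = -1/8924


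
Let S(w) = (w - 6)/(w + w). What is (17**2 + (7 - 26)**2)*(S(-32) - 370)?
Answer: -3841825/16 ≈ -2.4011e+5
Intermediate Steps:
S(w) = (-6 + w)/(2*w) (S(w) = (-6 + w)/((2*w)) = (-6 + w)*(1/(2*w)) = (-6 + w)/(2*w))
(17**2 + (7 - 26)**2)*(S(-32) - 370) = (17**2 + (7 - 26)**2)*((1/2)*(-6 - 32)/(-32) - 370) = (289 + (-19)**2)*((1/2)*(-1/32)*(-38) - 370) = (289 + 361)*(19/32 - 370) = 650*(-11821/32) = -3841825/16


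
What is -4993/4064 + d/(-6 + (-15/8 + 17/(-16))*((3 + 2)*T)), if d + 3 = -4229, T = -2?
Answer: -138524475/759968 ≈ -182.28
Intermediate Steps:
d = -4232 (d = -3 - 4229 = -4232)
-4993/4064 + d/(-6 + (-15/8 + 17/(-16))*((3 + 2)*T)) = -4993/4064 - 4232/(-6 + (-15/8 + 17/(-16))*((3 + 2)*(-2))) = -4993*1/4064 - 4232/(-6 + (-15*⅛ + 17*(-1/16))*(5*(-2))) = -4993/4064 - 4232/(-6 + (-15/8 - 17/16)*(-10)) = -4993/4064 - 4232/(-6 - 47/16*(-10)) = -4993/4064 - 4232/(-6 + 235/8) = -4993/4064 - 4232/187/8 = -4993/4064 - 4232*8/187 = -4993/4064 - 33856/187 = -138524475/759968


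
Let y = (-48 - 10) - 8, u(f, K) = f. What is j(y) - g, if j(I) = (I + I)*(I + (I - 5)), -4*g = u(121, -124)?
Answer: 72457/4 ≈ 18114.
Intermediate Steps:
g = -121/4 (g = -¼*121 = -121/4 ≈ -30.250)
y = -66 (y = -58 - 8 = -66)
j(I) = 2*I*(-5 + 2*I) (j(I) = (2*I)*(I + (-5 + I)) = (2*I)*(-5 + 2*I) = 2*I*(-5 + 2*I))
j(y) - g = 2*(-66)*(-5 + 2*(-66)) - 1*(-121/4) = 2*(-66)*(-5 - 132) + 121/4 = 2*(-66)*(-137) + 121/4 = 18084 + 121/4 = 72457/4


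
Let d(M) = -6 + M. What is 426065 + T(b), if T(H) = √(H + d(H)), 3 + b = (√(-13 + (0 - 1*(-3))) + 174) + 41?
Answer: 426065 + √(418 + 2*I*√10) ≈ 4.2609e+5 + 0.15467*I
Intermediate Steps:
b = 212 + I*√10 (b = -3 + ((√(-13 + (0 - 1*(-3))) + 174) + 41) = -3 + ((√(-13 + (0 + 3)) + 174) + 41) = -3 + ((√(-13 + 3) + 174) + 41) = -3 + ((√(-10) + 174) + 41) = -3 + ((I*√10 + 174) + 41) = -3 + ((174 + I*√10) + 41) = -3 + (215 + I*√10) = 212 + I*√10 ≈ 212.0 + 3.1623*I)
T(H) = √(-6 + 2*H) (T(H) = √(H + (-6 + H)) = √(-6 + 2*H))
426065 + T(b) = 426065 + √(-6 + 2*(212 + I*√10)) = 426065 + √(-6 + (424 + 2*I*√10)) = 426065 + √(418 + 2*I*√10)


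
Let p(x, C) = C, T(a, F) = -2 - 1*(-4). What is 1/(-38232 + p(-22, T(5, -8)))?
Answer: -1/38230 ≈ -2.6157e-5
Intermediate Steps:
T(a, F) = 2 (T(a, F) = -2 + 4 = 2)
1/(-38232 + p(-22, T(5, -8))) = 1/(-38232 + 2) = 1/(-38230) = -1/38230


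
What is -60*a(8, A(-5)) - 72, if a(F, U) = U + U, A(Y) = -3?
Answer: 288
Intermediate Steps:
a(F, U) = 2*U
-60*a(8, A(-5)) - 72 = -120*(-3) - 72 = -60*(-6) - 72 = 360 - 72 = 288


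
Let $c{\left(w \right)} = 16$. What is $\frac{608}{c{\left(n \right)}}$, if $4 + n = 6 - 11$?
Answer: $38$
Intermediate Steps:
$n = -9$ ($n = -4 + \left(6 - 11\right) = -4 - 5 = -9$)
$\frac{608}{c{\left(n \right)}} = \frac{608}{16} = 608 \cdot \frac{1}{16} = 38$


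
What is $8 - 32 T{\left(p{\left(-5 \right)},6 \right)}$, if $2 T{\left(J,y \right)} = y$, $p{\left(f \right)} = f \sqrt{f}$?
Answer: $-88$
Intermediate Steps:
$p{\left(f \right)} = f^{\frac{3}{2}}$
$T{\left(J,y \right)} = \frac{y}{2}$
$8 - 32 T{\left(p{\left(-5 \right)},6 \right)} = 8 - 32 \cdot \frac{1}{2} \cdot 6 = 8 - 96 = -88$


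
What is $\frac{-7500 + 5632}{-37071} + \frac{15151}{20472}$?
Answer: $\frac{199968139}{252972504} \approx 0.79047$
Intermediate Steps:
$\frac{-7500 + 5632}{-37071} + \frac{15151}{20472} = \left(-1868\right) \left(- \frac{1}{37071}\right) + 15151 \cdot \frac{1}{20472} = \frac{1868}{37071} + \frac{15151}{20472} = \frac{199968139}{252972504}$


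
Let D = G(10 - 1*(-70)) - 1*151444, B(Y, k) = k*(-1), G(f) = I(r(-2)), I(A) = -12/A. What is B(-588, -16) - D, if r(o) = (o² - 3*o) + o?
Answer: 302923/2 ≈ 1.5146e+5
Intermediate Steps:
r(o) = o² - 2*o
G(f) = -3/2 (G(f) = -12*(-1/(2*(-2 - 2))) = -12/((-2*(-4))) = -12/8 = -12*⅛ = -3/2)
B(Y, k) = -k
D = -302891/2 (D = -3/2 - 1*151444 = -3/2 - 151444 = -302891/2 ≈ -1.5145e+5)
B(-588, -16) - D = -1*(-16) - 1*(-302891/2) = 16 + 302891/2 = 302923/2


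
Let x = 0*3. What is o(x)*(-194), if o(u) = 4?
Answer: -776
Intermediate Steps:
x = 0
o(x)*(-194) = 4*(-194) = -776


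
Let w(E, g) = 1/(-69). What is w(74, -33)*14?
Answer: -14/69 ≈ -0.20290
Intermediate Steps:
w(E, g) = -1/69
w(74, -33)*14 = -1/69*14 = -14/69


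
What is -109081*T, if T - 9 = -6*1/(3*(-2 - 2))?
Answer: -2072539/2 ≈ -1.0363e+6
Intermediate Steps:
T = 19/2 (T = 9 - 6*1/(3*(-2 - 2)) = 9 - 6/((-4*3)) = 9 - 6/(-12) = 9 - 6*(-1/12) = 9 + ½ = 19/2 ≈ 9.5000)
-109081*T = -109081*19/2 = -2072539/2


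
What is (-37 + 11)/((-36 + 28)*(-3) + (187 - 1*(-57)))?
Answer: -13/134 ≈ -0.097015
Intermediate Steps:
(-37 + 11)/((-36 + 28)*(-3) + (187 - 1*(-57))) = -26/(-8*(-3) + (187 + 57)) = -26/(24 + 244) = -26/268 = -26*1/268 = -13/134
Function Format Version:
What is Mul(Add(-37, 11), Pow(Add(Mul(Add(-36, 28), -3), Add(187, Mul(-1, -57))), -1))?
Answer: Rational(-13, 134) ≈ -0.097015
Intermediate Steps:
Mul(Add(-37, 11), Pow(Add(Mul(Add(-36, 28), -3), Add(187, Mul(-1, -57))), -1)) = Mul(-26, Pow(Add(Mul(-8, -3), Add(187, 57)), -1)) = Mul(-26, Pow(Add(24, 244), -1)) = Mul(-26, Pow(268, -1)) = Mul(-26, Rational(1, 268)) = Rational(-13, 134)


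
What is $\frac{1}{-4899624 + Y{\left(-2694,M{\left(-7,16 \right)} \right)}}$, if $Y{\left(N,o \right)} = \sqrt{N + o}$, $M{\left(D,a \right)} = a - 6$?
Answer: $- \frac{1224906}{6001578836015} - \frac{i \sqrt{671}}{12003157672030} \approx -2.041 \cdot 10^{-7} - 2.1581 \cdot 10^{-12} i$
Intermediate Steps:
$M{\left(D,a \right)} = -6 + a$ ($M{\left(D,a \right)} = a - 6 = -6 + a$)
$\frac{1}{-4899624 + Y{\left(-2694,M{\left(-7,16 \right)} \right)}} = \frac{1}{-4899624 + \sqrt{-2694 + \left(-6 + 16\right)}} = \frac{1}{-4899624 + \sqrt{-2694 + 10}} = \frac{1}{-4899624 + \sqrt{-2684}} = \frac{1}{-4899624 + 2 i \sqrt{671}}$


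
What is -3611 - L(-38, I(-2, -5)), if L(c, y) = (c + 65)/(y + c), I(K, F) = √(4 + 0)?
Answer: -14441/4 ≈ -3610.3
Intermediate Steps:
I(K, F) = 2 (I(K, F) = √4 = 2)
L(c, y) = (65 + c)/(c + y)
-3611 - L(-38, I(-2, -5)) = -3611 - (65 - 38)/(-38 + 2) = -3611 - 27/(-36) = -3611 - (-1)*27/36 = -3611 - 1*(-¾) = -3611 + ¾ = -14441/4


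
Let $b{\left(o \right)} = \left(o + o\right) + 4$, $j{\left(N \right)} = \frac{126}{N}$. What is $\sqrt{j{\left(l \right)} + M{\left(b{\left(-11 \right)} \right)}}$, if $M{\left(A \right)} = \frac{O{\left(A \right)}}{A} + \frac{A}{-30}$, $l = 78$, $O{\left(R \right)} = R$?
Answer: $\frac{\sqrt{13585}}{65} \approx 1.7931$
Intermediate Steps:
$b{\left(o \right)} = 4 + 2 o$ ($b{\left(o \right)} = 2 o + 4 = 4 + 2 o$)
$M{\left(A \right)} = 1 - \frac{A}{30}$ ($M{\left(A \right)} = \frac{A}{A} + \frac{A}{-30} = 1 + A \left(- \frac{1}{30}\right) = 1 - \frac{A}{30}$)
$\sqrt{j{\left(l \right)} + M{\left(b{\left(-11 \right)} \right)}} = \sqrt{\frac{126}{78} + \left(1 - \frac{4 + 2 \left(-11\right)}{30}\right)} = \sqrt{126 \cdot \frac{1}{78} + \left(1 - \frac{4 - 22}{30}\right)} = \sqrt{\frac{21}{13} + \left(1 - - \frac{3}{5}\right)} = \sqrt{\frac{21}{13} + \left(1 + \frac{3}{5}\right)} = \sqrt{\frac{21}{13} + \frac{8}{5}} = \sqrt{\frac{209}{65}} = \frac{\sqrt{13585}}{65}$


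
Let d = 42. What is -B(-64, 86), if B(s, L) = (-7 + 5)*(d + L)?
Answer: 256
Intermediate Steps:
B(s, L) = -84 - 2*L (B(s, L) = (-7 + 5)*(42 + L) = -2*(42 + L) = -84 - 2*L)
-B(-64, 86) = -(-84 - 2*86) = -(-84 - 172) = -1*(-256) = 256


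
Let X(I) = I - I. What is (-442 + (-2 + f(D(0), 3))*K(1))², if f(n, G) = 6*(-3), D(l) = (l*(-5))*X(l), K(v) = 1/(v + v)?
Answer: 204304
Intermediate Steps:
X(I) = 0
K(v) = 1/(2*v)
D(l) = 0 (D(l) = (l*(-5))*0 = -5*l*0 = 0)
f(n, G) = -18
(-442 + (-2 + f(D(0), 3))*K(1))² = (-442 + (-2 - 18)*((½)/1))² = (-442 - 10)² = (-452)² = 204304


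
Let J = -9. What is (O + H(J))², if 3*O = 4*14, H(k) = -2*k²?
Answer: 184900/9 ≈ 20544.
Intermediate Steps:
O = 56/3 (O = (4*14)/3 = (⅓)*56 = 56/3 ≈ 18.667)
(O + H(J))² = (56/3 - 2*(-9)²)² = (56/3 - 2*81)² = (56/3 - 162)² = (-430/3)² = 184900/9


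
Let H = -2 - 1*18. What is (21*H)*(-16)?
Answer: 6720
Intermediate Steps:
H = -20 (H = -2 - 18 = -20)
(21*H)*(-16) = (21*(-20))*(-16) = -420*(-16) = 6720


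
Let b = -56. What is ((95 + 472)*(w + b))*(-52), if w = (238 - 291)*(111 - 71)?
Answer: 64157184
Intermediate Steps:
w = -2120 (w = -53*40 = -2120)
((95 + 472)*(w + b))*(-52) = ((95 + 472)*(-2120 - 56))*(-52) = (567*(-2176))*(-52) = -1233792*(-52) = 64157184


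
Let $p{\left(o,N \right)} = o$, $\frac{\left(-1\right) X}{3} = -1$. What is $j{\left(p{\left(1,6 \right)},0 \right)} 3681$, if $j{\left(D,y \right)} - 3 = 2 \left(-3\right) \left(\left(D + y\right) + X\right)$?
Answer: $-77301$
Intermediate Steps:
$X = 3$ ($X = \left(-3\right) \left(-1\right) = 3$)
$j{\left(D,y \right)} = -15 - 6 D - 6 y$ ($j{\left(D,y \right)} = 3 + 2 \left(-3\right) \left(\left(D + y\right) + 3\right) = 3 - 6 \left(3 + D + y\right) = 3 - \left(18 + 6 D + 6 y\right) = -15 - 6 D - 6 y$)
$j{\left(p{\left(1,6 \right)},0 \right)} 3681 = \left(-15 - 6 - 0\right) 3681 = \left(-15 - 6 + 0\right) 3681 = \left(-21\right) 3681 = -77301$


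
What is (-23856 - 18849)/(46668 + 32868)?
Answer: -14235/26512 ≈ -0.53693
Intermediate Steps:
(-23856 - 18849)/(46668 + 32868) = -42705/79536 = -42705*1/79536 = -14235/26512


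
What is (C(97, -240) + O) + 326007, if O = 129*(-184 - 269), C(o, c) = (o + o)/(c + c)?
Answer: 64216703/240 ≈ 2.6757e+5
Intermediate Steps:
C(o, c) = o/c (C(o, c) = (2*o)/((2*c)) = (2*o)*(1/(2*c)) = o/c)
O = -58437 (O = 129*(-453) = -58437)
(C(97, -240) + O) + 326007 = (97/(-240) - 58437) + 326007 = (97*(-1/240) - 58437) + 326007 = (-97/240 - 58437) + 326007 = -14024977/240 + 326007 = 64216703/240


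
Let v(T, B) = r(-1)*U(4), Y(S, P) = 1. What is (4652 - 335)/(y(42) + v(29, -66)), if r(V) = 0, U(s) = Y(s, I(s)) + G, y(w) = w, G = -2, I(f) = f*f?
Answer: 1439/14 ≈ 102.79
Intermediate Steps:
I(f) = f²
U(s) = -1 (U(s) = 1 - 2 = -1)
v(T, B) = 0 (v(T, B) = 0*(-1) = 0)
(4652 - 335)/(y(42) + v(29, -66)) = (4652 - 335)/(42 + 0) = 4317/42 = 4317*(1/42) = 1439/14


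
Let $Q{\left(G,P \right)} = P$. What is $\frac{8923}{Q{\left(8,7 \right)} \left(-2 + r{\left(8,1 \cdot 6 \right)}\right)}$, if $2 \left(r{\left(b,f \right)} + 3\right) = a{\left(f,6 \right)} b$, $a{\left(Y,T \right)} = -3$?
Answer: $- \frac{8923}{119} \approx -74.983$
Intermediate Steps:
$r{\left(b,f \right)} = -3 - \frac{3 b}{2}$ ($r{\left(b,f \right)} = -3 + \frac{\left(-3\right) b}{2} = -3 - \frac{3 b}{2}$)
$\frac{8923}{Q{\left(8,7 \right)} \left(-2 + r{\left(8,1 \cdot 6 \right)}\right)} = \frac{8923}{7 \left(-2 - 15\right)} = \frac{8923}{7 \left(-17\right)} = \frac{8923}{-119} = 8923 \left(- \frac{1}{119}\right) = - \frac{8923}{119}$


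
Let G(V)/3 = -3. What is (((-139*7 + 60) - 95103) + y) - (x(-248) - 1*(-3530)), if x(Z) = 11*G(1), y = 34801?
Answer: -64646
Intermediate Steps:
G(V) = -9 (G(V) = 3*(-3) = -9)
x(Z) = -99 (x(Z) = 11*(-9) = -99)
(((-139*7 + 60) - 95103) + y) - (x(-248) - 1*(-3530)) = (((-139*7 + 60) - 95103) + 34801) - (-99 - 1*(-3530)) = (((-973 + 60) - 95103) + 34801) - (-99 + 3530) = ((-913 - 95103) + 34801) - 1*3431 = (-96016 + 34801) - 3431 = -61215 - 3431 = -64646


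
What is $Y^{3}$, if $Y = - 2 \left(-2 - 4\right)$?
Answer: $1728$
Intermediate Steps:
$Y = 12$ ($Y = \left(-2\right) \left(-6\right) = 12$)
$Y^{3} = 12^{3} = 1728$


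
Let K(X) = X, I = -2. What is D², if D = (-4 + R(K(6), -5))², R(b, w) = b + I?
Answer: 0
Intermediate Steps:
R(b, w) = -2 + b (R(b, w) = b - 2 = -2 + b)
D = 0 (D = (-4 + (-2 + 6))² = (-4 + 4)² = 0² = 0)
D² = 0² = 0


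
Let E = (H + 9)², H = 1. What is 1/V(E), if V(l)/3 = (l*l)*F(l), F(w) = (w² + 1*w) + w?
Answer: 1/306000000 ≈ 3.2680e-9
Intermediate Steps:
E = 100 (E = (1 + 9)² = 10² = 100)
F(w) = w² + 2*w (F(w) = (w² + w) + w = (w + w²) + w = w² + 2*w)
V(l) = 3*l³*(2 + l) (V(l) = 3*((l*l)*(l*(2 + l))) = 3*(l²*(l*(2 + l))) = 3*(l³*(2 + l)) = 3*l³*(2 + l))
1/V(E) = 1/(3*100³*(2 + 100)) = 1/(3*1000000*102) = 1/306000000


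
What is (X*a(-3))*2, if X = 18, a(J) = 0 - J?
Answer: 108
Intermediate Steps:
a(J) = -J
(X*a(-3))*2 = (18*(-1*(-3)))*2 = (18*3)*2 = 54*2 = 108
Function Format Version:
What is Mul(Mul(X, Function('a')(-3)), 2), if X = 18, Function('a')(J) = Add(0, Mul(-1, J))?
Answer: 108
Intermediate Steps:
Function('a')(J) = Mul(-1, J)
Mul(Mul(X, Function('a')(-3)), 2) = Mul(Mul(18, Mul(-1, -3)), 2) = Mul(Mul(18, 3), 2) = Mul(54, 2) = 108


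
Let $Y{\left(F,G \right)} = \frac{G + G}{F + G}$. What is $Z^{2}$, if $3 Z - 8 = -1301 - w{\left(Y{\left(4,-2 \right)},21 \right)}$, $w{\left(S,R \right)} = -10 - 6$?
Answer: $\frac{1630729}{9} \approx 1.8119 \cdot 10^{5}$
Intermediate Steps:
$Y{\left(F,G \right)} = \frac{2 G}{F + G}$
$w{\left(S,R \right)} = -16$ ($w{\left(S,R \right)} = -10 - 6 = -16$)
$Z = - \frac{1277}{3}$ ($Z = \frac{8}{3} + \frac{-1301 - -16}{3} = \frac{8}{3} + \frac{-1301 + 16}{3} = \frac{8}{3} + \frac{1}{3} \left(-1285\right) = \frac{8}{3} - \frac{1285}{3} = - \frac{1277}{3} \approx -425.67$)
$Z^{2} = \left(- \frac{1277}{3}\right)^{2} = \frac{1630729}{9}$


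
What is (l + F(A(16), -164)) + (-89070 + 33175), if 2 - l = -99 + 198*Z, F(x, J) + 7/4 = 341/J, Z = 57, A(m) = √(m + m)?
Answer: -2750437/41 ≈ -67084.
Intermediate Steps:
A(m) = √2*√m (A(m) = √(2*m) = √2*√m)
F(x, J) = -7/4 + 341/J
l = -11185 (l = 2 - (-99 + 198*57) = 2 - (-99 + 11286) = 2 - 1*11187 = 2 - 11187 = -11185)
(l + F(A(16), -164)) + (-89070 + 33175) = (-11185 + (-7/4 + 341/(-164))) + (-89070 + 33175) = (-11185 + (-7/4 + 341*(-1/164))) - 55895 = (-11185 + (-7/4 - 341/164)) - 55895 = (-11185 - 157/41) - 55895 = -458742/41 - 55895 = -2750437/41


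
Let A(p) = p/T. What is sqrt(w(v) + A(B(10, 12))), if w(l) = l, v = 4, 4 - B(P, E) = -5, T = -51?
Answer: sqrt(1105)/17 ≈ 1.9554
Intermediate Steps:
B(P, E) = 9 (B(P, E) = 4 - 1*(-5) = 4 + 5 = 9)
A(p) = -p/51 (A(p) = p/(-51) = p*(-1/51) = -p/51)
sqrt(w(v) + A(B(10, 12))) = sqrt(4 - 1/51*9) = sqrt(4 - 3/17) = sqrt(65/17) = sqrt(1105)/17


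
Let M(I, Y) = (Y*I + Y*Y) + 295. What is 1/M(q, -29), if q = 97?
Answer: -1/1677 ≈ -0.00059630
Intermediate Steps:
M(I, Y) = 295 + Y**2 + I*Y (M(I, Y) = (I*Y + Y**2) + 295 = (Y**2 + I*Y) + 295 = 295 + Y**2 + I*Y)
1/M(q, -29) = 1/(295 + (-29)**2 + 97*(-29)) = 1/(295 + 841 - 2813) = 1/(-1677) = -1/1677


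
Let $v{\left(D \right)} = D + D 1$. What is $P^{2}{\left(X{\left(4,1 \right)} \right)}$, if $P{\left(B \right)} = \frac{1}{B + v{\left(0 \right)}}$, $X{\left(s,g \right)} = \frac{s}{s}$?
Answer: $1$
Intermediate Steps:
$X{\left(s,g \right)} = 1$
$v{\left(D \right)} = 2 D$ ($v{\left(D \right)} = D + D = 2 D$)
$P{\left(B \right)} = \frac{1}{B}$ ($P{\left(B \right)} = \frac{1}{B + 2 \cdot 0} = \frac{1}{B + 0} = \frac{1}{B}$)
$P^{2}{\left(X{\left(4,1 \right)} \right)} = \left(1^{-1}\right)^{2} = 1^{2} = 1$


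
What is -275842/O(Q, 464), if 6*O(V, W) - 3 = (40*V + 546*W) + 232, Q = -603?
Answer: -1655052/229459 ≈ -7.2128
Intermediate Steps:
O(V, W) = 235/6 + 91*W + 20*V/3 (O(V, W) = ½ + ((40*V + 546*W) + 232)/6 = ½ + (232 + 40*V + 546*W)/6 = ½ + (116/3 + 91*W + 20*V/3) = 235/6 + 91*W + 20*V/3)
-275842/O(Q, 464) = -275842/(235/6 + 91*464 + (20/3)*(-603)) = -275842/(235/6 + 42224 - 4020) = -275842/229459/6 = -275842*6/229459 = -1655052/229459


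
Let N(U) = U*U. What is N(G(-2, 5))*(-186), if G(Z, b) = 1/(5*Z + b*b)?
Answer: -62/75 ≈ -0.82667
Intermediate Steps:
G(Z, b) = 1/(b² + 5*Z) (G(Z, b) = 1/(5*Z + b²) = 1/(b² + 5*Z))
N(U) = U²
N(G(-2, 5))*(-186) = (1/(5² + 5*(-2)))²*(-186) = (1/(25 - 10))²*(-186) = (1/15)²*(-186) = (1/225)*(-186) = -62/75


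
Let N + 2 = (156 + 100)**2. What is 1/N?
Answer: 1/65534 ≈ 1.5259e-5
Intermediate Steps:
N = 65534 (N = -2 + (156 + 100)**2 = -2 + 256**2 = -2 + 65536 = 65534)
1/N = 1/65534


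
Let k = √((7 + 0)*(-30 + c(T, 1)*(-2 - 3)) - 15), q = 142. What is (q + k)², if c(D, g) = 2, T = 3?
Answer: (142 + I*√295)² ≈ 19869.0 + 4877.9*I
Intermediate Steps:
k = I*√295 (k = √((7 + 0)*(-30 + 2*(-2 - 3)) - 15) = √(7*(-30 + 2*(-5)) - 15) = √(7*(-30 - 10) - 15) = √(7*(-40) - 15) = √(-280 - 15) = √(-295) = I*√295 ≈ 17.176*I)
(q + k)² = (142 + I*√295)²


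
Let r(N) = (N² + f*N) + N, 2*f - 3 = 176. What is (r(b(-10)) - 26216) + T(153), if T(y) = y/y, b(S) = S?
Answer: -27020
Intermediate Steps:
f = 179/2 (f = 3/2 + (½)*176 = 3/2 + 88 = 179/2 ≈ 89.500)
r(N) = N² + 181*N/2 (r(N) = (N² + 179*N/2) + N = N² + 181*N/2)
T(y) = 1
(r(b(-10)) - 26216) + T(153) = ((½)*(-10)*(181 + 2*(-10)) - 26216) + 1 = ((½)*(-10)*(181 - 20) - 26216) + 1 = ((½)*(-10)*161 - 26216) + 1 = (-805 - 26216) + 1 = -27021 + 1 = -27020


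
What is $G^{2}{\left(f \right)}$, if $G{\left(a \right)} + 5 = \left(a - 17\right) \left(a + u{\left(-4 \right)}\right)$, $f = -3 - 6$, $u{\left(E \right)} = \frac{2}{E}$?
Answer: $58564$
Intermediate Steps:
$f = -9$ ($f = -3 - 6 = -9$)
$G{\left(a \right)} = -5 + \left(-17 + a\right) \left(- \frac{1}{2} + a\right)$ ($G{\left(a \right)} = -5 + \left(a - 17\right) \left(a + \frac{2}{-4}\right) = -5 + \left(-17 + a\right) \left(a + 2 \left(- \frac{1}{4}\right)\right) = -5 + \left(-17 + a\right) \left(a - \frac{1}{2}\right) = -5 + \left(-17 + a\right) \left(- \frac{1}{2} + a\right)$)
$G^{2}{\left(f \right)} = \left(\frac{7}{2} + \left(-9\right)^{2} - - \frac{315}{2}\right)^{2} = \left(\frac{7}{2} + 81 + \frac{315}{2}\right)^{2} = 242^{2} = 58564$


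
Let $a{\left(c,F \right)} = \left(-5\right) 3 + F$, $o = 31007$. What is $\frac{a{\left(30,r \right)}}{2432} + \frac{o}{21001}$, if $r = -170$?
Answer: $\frac{71523839}{51074432} \approx 1.4004$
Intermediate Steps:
$a{\left(c,F \right)} = -15 + F$
$\frac{a{\left(30,r \right)}}{2432} + \frac{o}{21001} = \frac{-15 - 170}{2432} + \frac{31007}{21001} = \left(-185\right) \frac{1}{2432} + 31007 \cdot \frac{1}{21001} = - \frac{185}{2432} + \frac{31007}{21001} = \frac{71523839}{51074432}$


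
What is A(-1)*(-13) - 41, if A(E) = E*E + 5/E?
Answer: 11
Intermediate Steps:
A(E) = E² + 5/E
A(-1)*(-13) - 41 = ((5 + (-1)³)/(-1))*(-13) - 41 = -(5 - 1)*(-13) - 41 = -1*4*(-13) - 41 = -4*(-13) - 41 = 52 - 41 = 11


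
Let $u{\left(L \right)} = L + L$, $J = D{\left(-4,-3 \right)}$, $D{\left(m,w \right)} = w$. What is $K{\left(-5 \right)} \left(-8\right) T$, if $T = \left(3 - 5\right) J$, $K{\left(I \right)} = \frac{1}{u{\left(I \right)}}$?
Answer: $\frac{24}{5} \approx 4.8$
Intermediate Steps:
$J = -3$
$u{\left(L \right)} = 2 L$
$K{\left(I \right)} = \frac{1}{2 I}$
$T = 6$ ($T = \left(3 - 5\right) \left(-3\right) = \left(-2\right) \left(-3\right) = 6$)
$K{\left(-5 \right)} \left(-8\right) T = \frac{1}{2 \left(-5\right)} \left(-8\right) 6 = \frac{1}{2} \left(- \frac{1}{5}\right) \left(-8\right) 6 = \left(- \frac{1}{10}\right) \left(-8\right) 6 = \frac{4}{5} \cdot 6 = \frac{24}{5}$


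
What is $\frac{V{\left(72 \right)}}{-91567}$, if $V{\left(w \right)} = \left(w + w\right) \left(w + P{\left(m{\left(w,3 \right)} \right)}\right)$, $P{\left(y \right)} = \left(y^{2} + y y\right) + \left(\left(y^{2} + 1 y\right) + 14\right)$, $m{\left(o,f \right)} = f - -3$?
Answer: $- \frac{28800}{91567} \approx -0.31452$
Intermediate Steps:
$m{\left(o,f \right)} = 3 + f$ ($m{\left(o,f \right)} = f + 3 = 3 + f$)
$P{\left(y \right)} = 14 + y + 3 y^{2}$ ($P{\left(y \right)} = \left(y^{2} + y^{2}\right) + \left(\left(y^{2} + y\right) + 14\right) = 2 y^{2} + \left(\left(y + y^{2}\right) + 14\right) = 2 y^{2} + \left(14 + y + y^{2}\right) = 14 + y + 3 y^{2}$)
$V{\left(w \right)} = 2 w \left(128 + w\right)$ ($V{\left(w \right)} = \left(w + w\right) \left(w + \left(14 + \left(3 + 3\right) + 3 \left(3 + 3\right)^{2}\right)\right) = 2 w \left(w + \left(14 + 6 + 3 \cdot 6^{2}\right)\right) = 2 w \left(w + \left(14 + 6 + 3 \cdot 36\right)\right) = 2 w \left(w + \left(14 + 6 + 108\right)\right) = 2 w \left(w + 128\right) = 2 w \left(128 + w\right)$)
$\frac{V{\left(72 \right)}}{-91567} = \frac{2 \cdot 72 \left(128 + 72\right)}{-91567} = 2 \cdot 72 \cdot 200 \left(- \frac{1}{91567}\right) = 28800 \left(- \frac{1}{91567}\right) = - \frac{28800}{91567}$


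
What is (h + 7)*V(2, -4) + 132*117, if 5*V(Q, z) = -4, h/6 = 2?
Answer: 77144/5 ≈ 15429.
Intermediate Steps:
h = 12 (h = 6*2 = 12)
V(Q, z) = -⅘ (V(Q, z) = (⅕)*(-4) = -⅘)
(h + 7)*V(2, -4) + 132*117 = (12 + 7)*(-⅘) + 132*117 = 19*(-⅘) + 15444 = -76/5 + 15444 = 77144/5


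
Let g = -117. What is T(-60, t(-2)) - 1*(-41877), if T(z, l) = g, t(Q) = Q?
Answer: 41760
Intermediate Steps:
T(z, l) = -117
T(-60, t(-2)) - 1*(-41877) = -117 - 1*(-41877) = -117 + 41877 = 41760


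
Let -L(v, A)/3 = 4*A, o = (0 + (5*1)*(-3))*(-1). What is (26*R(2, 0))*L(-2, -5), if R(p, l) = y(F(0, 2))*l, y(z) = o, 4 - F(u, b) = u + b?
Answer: 0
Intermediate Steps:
F(u, b) = 4 - b - u (F(u, b) = 4 - (u + b) = 4 - (b + u) = 4 + (-b - u) = 4 - b - u)
o = 15 (o = (0 + 5*(-3))*(-1) = (0 - 15)*(-1) = -15*(-1) = 15)
y(z) = 15
L(v, A) = -12*A
R(p, l) = 15*l
(26*R(2, 0))*L(-2, -5) = (26*(15*0))*(-12*(-5)) = (26*0)*60 = 0*60 = 0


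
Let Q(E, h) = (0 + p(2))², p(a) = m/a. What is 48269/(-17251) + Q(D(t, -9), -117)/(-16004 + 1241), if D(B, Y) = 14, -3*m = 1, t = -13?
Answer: -1973342011/705258036 ≈ -2.7980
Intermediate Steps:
m = -⅓ (m = -⅓*1 = -⅓ ≈ -0.33333)
p(a) = -1/(3*a)
Q(E, h) = 1/36 (Q(E, h) = (0 - ⅓/2)² = (0 - ⅓*½)² = (0 - ⅙)² = (-⅙)² = 1/36)
48269/(-17251) + Q(D(t, -9), -117)/(-16004 + 1241) = 48269/(-17251) + 1/(36*(-16004 + 1241)) = 48269*(-1/17251) + (1/36)/(-14763) = -3713/1327 + (1/36)*(-1/14763) = -3713/1327 - 1/531468 = -1973342011/705258036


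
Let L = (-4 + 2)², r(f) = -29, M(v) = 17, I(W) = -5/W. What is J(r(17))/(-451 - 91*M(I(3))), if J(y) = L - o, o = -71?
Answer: -25/666 ≈ -0.037538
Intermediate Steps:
L = 4 (L = (-2)² = 4)
J(y) = 75 (J(y) = 4 - 1*(-71) = 4 + 71 = 75)
J(r(17))/(-451 - 91*M(I(3))) = 75/(-451 - 91*17) = 75/(-451 - 1547) = 75/(-1998) = 75*(-1/1998) = -25/666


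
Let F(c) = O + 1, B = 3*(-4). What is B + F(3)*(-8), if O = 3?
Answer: -44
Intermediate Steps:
B = -12
F(c) = 4 (F(c) = 3 + 1 = 4)
B + F(3)*(-8) = -12 + 4*(-8) = -12 - 32 = -44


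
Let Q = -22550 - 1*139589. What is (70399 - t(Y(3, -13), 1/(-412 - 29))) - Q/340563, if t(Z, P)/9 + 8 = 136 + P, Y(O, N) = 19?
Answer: 1155573622363/16687587 ≈ 69248.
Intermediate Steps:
t(Z, P) = 1152 + 9*P (t(Z, P) = -72 + 9*(136 + P) = -72 + (1224 + 9*P) = 1152 + 9*P)
Q = -162139 (Q = -22550 - 139589 = -162139)
(70399 - t(Y(3, -13), 1/(-412 - 29))) - Q/340563 = (70399 - (1152 + 9/(-412 - 29))) - (-162139)/340563 = (70399 - (1152 + 9/(-441))) - (-162139)/340563 = (70399 - (1152 + 9*(-1/441))) - 1*(-162139/340563) = (70399 - (1152 - 1/49)) + 162139/340563 = (70399 - 1*56447/49) + 162139/340563 = (70399 - 56447/49) + 162139/340563 = 3393104/49 + 162139/340563 = 1155573622363/16687587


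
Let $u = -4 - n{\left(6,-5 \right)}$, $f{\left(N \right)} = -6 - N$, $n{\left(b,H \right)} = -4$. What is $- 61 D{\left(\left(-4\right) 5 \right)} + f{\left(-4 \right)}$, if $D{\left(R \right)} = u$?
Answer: $-2$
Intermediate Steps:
$u = 0$ ($u = -4 - -4 = -4 + 4 = 0$)
$D{\left(R \right)} = 0$
$- 61 D{\left(\left(-4\right) 5 \right)} + f{\left(-4 \right)} = \left(-61\right) 0 - 2 = 0 + \left(-6 + 4\right) = 0 - 2 = -2$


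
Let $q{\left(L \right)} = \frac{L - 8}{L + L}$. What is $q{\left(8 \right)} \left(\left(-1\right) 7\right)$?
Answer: $0$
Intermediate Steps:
$q{\left(L \right)} = \frac{-8 + L}{2 L}$
$q{\left(8 \right)} \left(\left(-1\right) 7\right) = \frac{-8 + 8}{2 \cdot 8} \left(\left(-1\right) 7\right) = \frac{1}{2} \cdot \frac{1}{8} \cdot 0 \left(-7\right) = 0 \left(-7\right) = 0$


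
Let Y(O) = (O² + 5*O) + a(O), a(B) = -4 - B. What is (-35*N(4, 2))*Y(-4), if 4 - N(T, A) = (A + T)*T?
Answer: -2800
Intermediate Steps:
Y(O) = -4 + O² + 4*O (Y(O) = (O² + 5*O) + (-4 - O) = -4 + O² + 4*O)
N(T, A) = 4 - T*(A + T) (N(T, A) = 4 - (A + T)*T = 4 - T*(A + T))
(-35*N(4, 2))*Y(-4) = (-35*(4 - 1*4² - 1*2*4))*(-4 + (-4)² + 4*(-4)) = (-35*(4 - 1*16 - 8))*(-4 + 16 - 16) = -35*(4 - 16 - 8)*(-4) = -35*(-20)*(-4) = 700*(-4) = -2800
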